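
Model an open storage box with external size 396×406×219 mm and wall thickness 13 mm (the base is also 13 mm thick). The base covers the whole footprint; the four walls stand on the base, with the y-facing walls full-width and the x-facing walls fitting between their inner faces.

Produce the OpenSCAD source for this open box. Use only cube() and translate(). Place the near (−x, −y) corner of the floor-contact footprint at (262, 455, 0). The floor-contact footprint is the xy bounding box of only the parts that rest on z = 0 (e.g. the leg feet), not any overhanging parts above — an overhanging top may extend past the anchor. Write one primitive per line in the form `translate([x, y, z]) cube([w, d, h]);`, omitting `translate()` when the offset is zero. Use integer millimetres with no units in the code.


translate([262, 455, 0]) cube([396, 406, 13]);
translate([262, 455, 13]) cube([396, 13, 206]);
translate([262, 848, 13]) cube([396, 13, 206]);
translate([262, 468, 13]) cube([13, 380, 206]);
translate([645, 468, 13]) cube([13, 380, 206]);


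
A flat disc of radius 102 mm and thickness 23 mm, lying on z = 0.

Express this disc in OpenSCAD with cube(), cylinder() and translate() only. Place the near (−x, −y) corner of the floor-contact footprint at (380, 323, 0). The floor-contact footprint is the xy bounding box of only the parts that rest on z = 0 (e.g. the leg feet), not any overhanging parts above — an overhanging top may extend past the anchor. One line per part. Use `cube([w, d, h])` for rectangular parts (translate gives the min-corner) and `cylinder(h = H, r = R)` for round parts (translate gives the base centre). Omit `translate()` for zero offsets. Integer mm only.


translate([482, 425, 0]) cylinder(h = 23, r = 102);


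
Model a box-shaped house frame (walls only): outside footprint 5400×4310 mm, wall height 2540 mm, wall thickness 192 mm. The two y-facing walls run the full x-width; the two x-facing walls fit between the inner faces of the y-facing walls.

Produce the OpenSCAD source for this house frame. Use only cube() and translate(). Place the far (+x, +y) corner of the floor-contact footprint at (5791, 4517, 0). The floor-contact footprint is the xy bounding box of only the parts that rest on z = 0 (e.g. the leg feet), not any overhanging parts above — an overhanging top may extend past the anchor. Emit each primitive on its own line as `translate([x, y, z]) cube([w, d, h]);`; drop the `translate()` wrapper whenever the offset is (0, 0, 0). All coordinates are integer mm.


translate([391, 207, 0]) cube([5400, 192, 2540]);
translate([391, 4325, 0]) cube([5400, 192, 2540]);
translate([391, 399, 0]) cube([192, 3926, 2540]);
translate([5599, 399, 0]) cube([192, 3926, 2540]);


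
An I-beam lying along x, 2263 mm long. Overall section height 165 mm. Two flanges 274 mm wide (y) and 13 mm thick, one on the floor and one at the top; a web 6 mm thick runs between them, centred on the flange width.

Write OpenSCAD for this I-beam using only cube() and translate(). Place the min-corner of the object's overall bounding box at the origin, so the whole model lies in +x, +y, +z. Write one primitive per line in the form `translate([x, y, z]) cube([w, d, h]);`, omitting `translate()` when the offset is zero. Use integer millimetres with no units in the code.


cube([2263, 274, 13]);
translate([0, 134, 13]) cube([2263, 6, 139]);
translate([0, 0, 152]) cube([2263, 274, 13]);


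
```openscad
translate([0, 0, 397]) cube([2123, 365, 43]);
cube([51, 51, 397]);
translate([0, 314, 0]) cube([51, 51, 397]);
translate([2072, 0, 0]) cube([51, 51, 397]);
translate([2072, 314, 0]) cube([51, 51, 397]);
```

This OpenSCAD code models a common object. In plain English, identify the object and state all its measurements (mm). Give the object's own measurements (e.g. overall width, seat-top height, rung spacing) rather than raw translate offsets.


A long wooden bench with a 2123 mm (x) × 365 mm (y) seat, 43 mm thick, its top surface 440 mm above the floor. Four 51 mm square legs at the seat corners, flush with the edges, run from z = 0 to the seat underside.


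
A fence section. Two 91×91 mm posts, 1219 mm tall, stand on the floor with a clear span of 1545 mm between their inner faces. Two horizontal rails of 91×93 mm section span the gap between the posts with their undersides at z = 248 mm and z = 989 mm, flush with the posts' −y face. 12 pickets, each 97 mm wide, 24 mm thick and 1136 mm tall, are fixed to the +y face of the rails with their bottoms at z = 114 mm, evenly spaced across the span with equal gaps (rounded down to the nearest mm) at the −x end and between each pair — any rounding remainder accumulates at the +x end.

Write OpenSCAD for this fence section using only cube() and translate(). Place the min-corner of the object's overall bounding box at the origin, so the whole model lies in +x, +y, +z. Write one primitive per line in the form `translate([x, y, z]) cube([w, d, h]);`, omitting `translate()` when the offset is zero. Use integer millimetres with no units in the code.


cube([91, 91, 1219]);
translate([1636, 0, 0]) cube([91, 91, 1219]);
translate([91, 0, 248]) cube([1545, 91, 93]);
translate([91, 0, 989]) cube([1545, 91, 93]);
translate([120, 91, 114]) cube([97, 24, 1136]);
translate([246, 91, 114]) cube([97, 24, 1136]);
translate([372, 91, 114]) cube([97, 24, 1136]);
translate([498, 91, 114]) cube([97, 24, 1136]);
translate([624, 91, 114]) cube([97, 24, 1136]);
translate([750, 91, 114]) cube([97, 24, 1136]);
translate([876, 91, 114]) cube([97, 24, 1136]);
translate([1002, 91, 114]) cube([97, 24, 1136]);
translate([1128, 91, 114]) cube([97, 24, 1136]);
translate([1254, 91, 114]) cube([97, 24, 1136]);
translate([1380, 91, 114]) cube([97, 24, 1136]);
translate([1506, 91, 114]) cube([97, 24, 1136]);


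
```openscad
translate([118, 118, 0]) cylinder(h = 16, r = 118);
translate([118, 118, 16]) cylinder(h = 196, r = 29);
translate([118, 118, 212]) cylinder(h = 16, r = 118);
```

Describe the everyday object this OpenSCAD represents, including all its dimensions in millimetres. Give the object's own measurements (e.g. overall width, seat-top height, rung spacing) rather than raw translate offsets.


A spool: two coaxial disc flanges of radius 118 mm and thickness 16 mm, joined by a core cylinder of radius 29 mm and height 196 mm. The lower flange rests on z = 0 and the three cylinders share a vertical axis.


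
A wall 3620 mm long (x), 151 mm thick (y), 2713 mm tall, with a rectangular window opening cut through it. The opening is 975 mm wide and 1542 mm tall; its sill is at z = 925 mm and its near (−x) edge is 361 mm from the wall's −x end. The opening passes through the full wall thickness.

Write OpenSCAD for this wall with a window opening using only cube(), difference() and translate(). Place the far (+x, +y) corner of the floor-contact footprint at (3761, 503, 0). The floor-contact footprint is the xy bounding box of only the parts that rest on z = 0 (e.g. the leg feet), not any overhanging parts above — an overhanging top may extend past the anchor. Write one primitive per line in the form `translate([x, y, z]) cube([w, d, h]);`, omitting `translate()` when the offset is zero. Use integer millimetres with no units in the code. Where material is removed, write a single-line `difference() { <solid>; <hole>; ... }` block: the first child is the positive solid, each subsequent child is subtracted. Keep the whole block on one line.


difference() { translate([141, 352, 0]) cube([3620, 151, 2713]); translate([502, 352, 925]) cube([975, 151, 1542]); }


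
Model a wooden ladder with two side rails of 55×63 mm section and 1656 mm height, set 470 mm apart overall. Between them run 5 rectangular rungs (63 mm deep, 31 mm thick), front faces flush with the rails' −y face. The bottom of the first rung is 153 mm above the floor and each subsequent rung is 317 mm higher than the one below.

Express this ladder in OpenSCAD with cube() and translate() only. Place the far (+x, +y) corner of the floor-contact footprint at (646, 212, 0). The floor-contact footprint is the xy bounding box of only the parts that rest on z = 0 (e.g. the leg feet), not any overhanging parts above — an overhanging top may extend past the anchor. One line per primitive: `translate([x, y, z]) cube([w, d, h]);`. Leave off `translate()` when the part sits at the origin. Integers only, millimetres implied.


// rung span = 470 - 2*55 = 360
// rung[k] z = 153 + k*317
translate([176, 149, 0]) cube([55, 63, 1656]);
translate([591, 149, 0]) cube([55, 63, 1656]);
translate([231, 149, 153]) cube([360, 63, 31]);
translate([231, 149, 470]) cube([360, 63, 31]);
translate([231, 149, 787]) cube([360, 63, 31]);
translate([231, 149, 1104]) cube([360, 63, 31]);
translate([231, 149, 1421]) cube([360, 63, 31]);


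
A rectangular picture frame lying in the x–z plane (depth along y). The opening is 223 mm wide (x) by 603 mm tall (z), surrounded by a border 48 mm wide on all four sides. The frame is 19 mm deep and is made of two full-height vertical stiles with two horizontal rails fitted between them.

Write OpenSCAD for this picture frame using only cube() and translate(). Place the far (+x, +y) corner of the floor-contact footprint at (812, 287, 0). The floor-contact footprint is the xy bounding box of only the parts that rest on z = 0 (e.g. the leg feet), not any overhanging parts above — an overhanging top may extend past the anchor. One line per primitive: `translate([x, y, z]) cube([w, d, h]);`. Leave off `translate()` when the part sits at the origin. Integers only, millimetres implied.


translate([493, 268, 0]) cube([48, 19, 699]);
translate([764, 268, 0]) cube([48, 19, 699]);
translate([541, 268, 0]) cube([223, 19, 48]);
translate([541, 268, 651]) cube([223, 19, 48]);


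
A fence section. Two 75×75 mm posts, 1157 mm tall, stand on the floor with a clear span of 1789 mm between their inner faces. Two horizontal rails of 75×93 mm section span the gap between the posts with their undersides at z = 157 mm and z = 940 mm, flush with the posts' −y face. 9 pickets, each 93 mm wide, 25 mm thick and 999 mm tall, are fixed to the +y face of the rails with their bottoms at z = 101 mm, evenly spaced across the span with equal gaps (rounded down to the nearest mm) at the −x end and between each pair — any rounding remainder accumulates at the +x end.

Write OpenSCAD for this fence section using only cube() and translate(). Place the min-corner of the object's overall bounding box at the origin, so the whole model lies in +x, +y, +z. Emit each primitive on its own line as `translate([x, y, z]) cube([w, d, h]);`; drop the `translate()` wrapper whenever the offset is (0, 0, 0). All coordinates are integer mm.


cube([75, 75, 1157]);
translate([1864, 0, 0]) cube([75, 75, 1157]);
translate([75, 0, 157]) cube([1789, 75, 93]);
translate([75, 0, 940]) cube([1789, 75, 93]);
translate([170, 75, 101]) cube([93, 25, 999]);
translate([358, 75, 101]) cube([93, 25, 999]);
translate([546, 75, 101]) cube([93, 25, 999]);
translate([734, 75, 101]) cube([93, 25, 999]);
translate([922, 75, 101]) cube([93, 25, 999]);
translate([1110, 75, 101]) cube([93, 25, 999]);
translate([1298, 75, 101]) cube([93, 25, 999]);
translate([1486, 75, 101]) cube([93, 25, 999]);
translate([1674, 75, 101]) cube([93, 25, 999]);


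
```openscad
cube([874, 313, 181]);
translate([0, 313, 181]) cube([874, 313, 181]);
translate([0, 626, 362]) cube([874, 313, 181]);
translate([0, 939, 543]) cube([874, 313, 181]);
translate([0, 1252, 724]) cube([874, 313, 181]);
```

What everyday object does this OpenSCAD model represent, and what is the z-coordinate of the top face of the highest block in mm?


A staircase. The total rise is 905 mm.

5 identical blocks, each offset up and back from the previous — a staircase. Each step is 181 mm tall and there are 5 of them, so the total rise is 5 × 181 = 905 mm.


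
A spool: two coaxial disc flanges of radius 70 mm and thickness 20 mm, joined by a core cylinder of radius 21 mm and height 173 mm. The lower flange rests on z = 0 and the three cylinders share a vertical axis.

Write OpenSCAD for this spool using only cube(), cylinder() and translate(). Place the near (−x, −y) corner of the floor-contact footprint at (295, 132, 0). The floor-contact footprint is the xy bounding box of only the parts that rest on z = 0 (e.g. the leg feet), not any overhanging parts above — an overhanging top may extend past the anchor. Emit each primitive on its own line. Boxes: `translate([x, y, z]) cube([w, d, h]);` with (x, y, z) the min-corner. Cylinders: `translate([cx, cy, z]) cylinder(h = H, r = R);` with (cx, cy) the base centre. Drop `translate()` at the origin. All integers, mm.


translate([365, 202, 0]) cylinder(h = 20, r = 70);
translate([365, 202, 20]) cylinder(h = 173, r = 21);
translate([365, 202, 193]) cylinder(h = 20, r = 70);


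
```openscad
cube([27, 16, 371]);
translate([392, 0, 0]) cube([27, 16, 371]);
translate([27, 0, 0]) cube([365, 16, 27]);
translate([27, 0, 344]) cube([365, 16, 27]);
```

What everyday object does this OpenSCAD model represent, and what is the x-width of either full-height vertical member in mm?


A picture frame. The border width is 27 mm.

Four thin pieces enclosing a rectangular opening — a picture frame. The two full-height stiles are 371 mm tall; the top rail sits at z = 344 and is 27 mm tall, so the border above the opening is 371 − 344 = 27 mm, matching the stile x-width.


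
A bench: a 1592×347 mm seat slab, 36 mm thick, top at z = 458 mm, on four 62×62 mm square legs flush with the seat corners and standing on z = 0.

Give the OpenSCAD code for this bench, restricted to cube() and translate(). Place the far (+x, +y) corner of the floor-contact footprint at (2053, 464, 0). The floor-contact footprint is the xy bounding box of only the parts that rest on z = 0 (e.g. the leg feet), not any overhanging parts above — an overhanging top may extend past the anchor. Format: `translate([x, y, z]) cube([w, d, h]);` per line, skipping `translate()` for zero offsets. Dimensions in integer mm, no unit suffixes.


translate([461, 117, 422]) cube([1592, 347, 36]);
translate([461, 117, 0]) cube([62, 62, 422]);
translate([461, 402, 0]) cube([62, 62, 422]);
translate([1991, 117, 0]) cube([62, 62, 422]);
translate([1991, 402, 0]) cube([62, 62, 422]);


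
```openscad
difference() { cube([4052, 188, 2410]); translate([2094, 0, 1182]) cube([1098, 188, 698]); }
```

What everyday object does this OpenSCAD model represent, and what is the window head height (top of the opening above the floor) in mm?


A wall with a window opening. The window head height is 1880 mm.

A wall with a rectangular opening subtracted — a window. Sill at z = 1182, opening 698 mm tall, so the head is at 1182 + 698 = 1880 mm.


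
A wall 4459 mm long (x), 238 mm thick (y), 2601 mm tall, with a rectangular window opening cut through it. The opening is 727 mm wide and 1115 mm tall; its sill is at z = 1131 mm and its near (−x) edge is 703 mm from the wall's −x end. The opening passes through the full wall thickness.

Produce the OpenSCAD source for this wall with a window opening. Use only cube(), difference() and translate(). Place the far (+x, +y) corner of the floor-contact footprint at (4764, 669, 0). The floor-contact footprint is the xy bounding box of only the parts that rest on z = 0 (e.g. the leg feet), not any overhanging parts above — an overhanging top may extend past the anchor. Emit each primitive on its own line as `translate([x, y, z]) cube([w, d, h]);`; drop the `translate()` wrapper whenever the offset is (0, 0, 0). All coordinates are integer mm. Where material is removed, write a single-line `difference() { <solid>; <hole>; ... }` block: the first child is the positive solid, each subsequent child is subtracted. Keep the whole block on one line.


difference() { translate([305, 431, 0]) cube([4459, 238, 2601]); translate([1008, 431, 1131]) cube([727, 238, 1115]); }


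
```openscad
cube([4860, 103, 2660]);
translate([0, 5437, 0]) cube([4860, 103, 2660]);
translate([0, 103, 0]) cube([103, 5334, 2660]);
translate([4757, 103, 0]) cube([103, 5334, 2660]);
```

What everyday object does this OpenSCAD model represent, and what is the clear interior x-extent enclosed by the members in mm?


A house (or room) frame. The interior width is 4654 mm.

Four 2660 mm walls enclosing a rectangle with no floor or roof — a room or house frame. Outside width is 4860 mm and wall thickness is 103 mm, so the interior width is 4860 − 2 × 103 = 4654 mm.


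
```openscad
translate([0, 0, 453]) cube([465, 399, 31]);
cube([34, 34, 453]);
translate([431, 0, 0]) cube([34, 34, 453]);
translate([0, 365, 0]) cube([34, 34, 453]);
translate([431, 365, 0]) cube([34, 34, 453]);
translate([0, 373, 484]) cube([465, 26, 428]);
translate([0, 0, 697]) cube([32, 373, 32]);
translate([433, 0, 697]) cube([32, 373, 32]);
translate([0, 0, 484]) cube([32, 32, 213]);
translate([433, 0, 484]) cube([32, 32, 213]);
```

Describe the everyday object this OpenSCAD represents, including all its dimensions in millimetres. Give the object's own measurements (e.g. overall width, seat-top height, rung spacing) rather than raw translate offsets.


A chair. The seat is a 465×399×31 mm slab with its top at z = 484 mm, on four 34×34 mm corner legs (flush with the seat edges, standing on z = 0). A flat backrest 26 mm thick, 428 mm tall, spans the full seat width and rises from the seat top along its +y edge, rear face flush with the rear of the seat. Two armrests of 32×32 mm section run along each side from the seat's front edge to the front of the backrest, top faces 245 mm above the seat top and outer faces flush with the seat's x-edges; a 32×32 mm post under the front of each armrest stands on the seat at the front corner.


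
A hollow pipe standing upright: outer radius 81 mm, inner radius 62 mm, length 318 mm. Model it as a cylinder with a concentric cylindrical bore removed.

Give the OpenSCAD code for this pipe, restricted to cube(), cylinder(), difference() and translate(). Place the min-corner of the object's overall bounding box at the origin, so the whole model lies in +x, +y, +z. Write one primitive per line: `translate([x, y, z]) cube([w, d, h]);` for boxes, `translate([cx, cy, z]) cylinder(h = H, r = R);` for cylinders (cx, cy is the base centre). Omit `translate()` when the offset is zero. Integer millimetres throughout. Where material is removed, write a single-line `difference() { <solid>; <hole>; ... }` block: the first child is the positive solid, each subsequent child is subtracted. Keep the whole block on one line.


difference() { translate([81, 81, 0]) cylinder(h = 318, r = 81); translate([81, 81, 0]) cylinder(h = 318, r = 62); }


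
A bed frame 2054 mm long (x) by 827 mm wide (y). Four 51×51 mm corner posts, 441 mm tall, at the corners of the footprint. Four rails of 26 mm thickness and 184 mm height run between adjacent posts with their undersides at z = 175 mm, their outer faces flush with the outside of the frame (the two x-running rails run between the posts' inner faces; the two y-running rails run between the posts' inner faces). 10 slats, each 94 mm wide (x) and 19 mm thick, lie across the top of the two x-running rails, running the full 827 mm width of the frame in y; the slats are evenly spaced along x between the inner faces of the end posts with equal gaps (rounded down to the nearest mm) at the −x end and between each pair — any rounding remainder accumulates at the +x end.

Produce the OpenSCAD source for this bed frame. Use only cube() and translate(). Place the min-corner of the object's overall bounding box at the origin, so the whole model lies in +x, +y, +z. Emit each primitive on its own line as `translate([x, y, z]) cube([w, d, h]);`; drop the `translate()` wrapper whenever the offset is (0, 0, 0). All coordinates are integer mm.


cube([51, 51, 441]);
translate([0, 776, 0]) cube([51, 51, 441]);
translate([2003, 0, 0]) cube([51, 51, 441]);
translate([2003, 776, 0]) cube([51, 51, 441]);
translate([51, 0, 175]) cube([1952, 26, 184]);
translate([51, 801, 175]) cube([1952, 26, 184]);
translate([0, 51, 175]) cube([26, 725, 184]);
translate([2028, 51, 175]) cube([26, 725, 184]);
translate([143, 0, 359]) cube([94, 827, 19]);
translate([329, 0, 359]) cube([94, 827, 19]);
translate([515, 0, 359]) cube([94, 827, 19]);
translate([701, 0, 359]) cube([94, 827, 19]);
translate([887, 0, 359]) cube([94, 827, 19]);
translate([1073, 0, 359]) cube([94, 827, 19]);
translate([1259, 0, 359]) cube([94, 827, 19]);
translate([1445, 0, 359]) cube([94, 827, 19]);
translate([1631, 0, 359]) cube([94, 827, 19]);
translate([1817, 0, 359]) cube([94, 827, 19]);


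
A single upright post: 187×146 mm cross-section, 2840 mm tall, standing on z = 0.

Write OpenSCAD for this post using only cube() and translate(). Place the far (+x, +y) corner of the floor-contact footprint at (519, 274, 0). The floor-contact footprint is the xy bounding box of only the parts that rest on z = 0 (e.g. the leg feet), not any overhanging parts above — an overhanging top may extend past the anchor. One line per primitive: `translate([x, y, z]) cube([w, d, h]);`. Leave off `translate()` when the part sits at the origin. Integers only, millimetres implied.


translate([332, 128, 0]) cube([187, 146, 2840]);


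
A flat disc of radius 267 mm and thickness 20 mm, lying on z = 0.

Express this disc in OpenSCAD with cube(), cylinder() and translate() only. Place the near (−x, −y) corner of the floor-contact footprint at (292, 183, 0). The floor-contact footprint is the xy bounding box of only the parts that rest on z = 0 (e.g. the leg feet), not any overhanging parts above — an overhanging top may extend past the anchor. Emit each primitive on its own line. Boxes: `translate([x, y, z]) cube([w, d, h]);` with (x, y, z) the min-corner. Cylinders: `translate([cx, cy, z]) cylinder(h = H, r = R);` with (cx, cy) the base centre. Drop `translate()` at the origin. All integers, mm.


translate([559, 450, 0]) cylinder(h = 20, r = 267);


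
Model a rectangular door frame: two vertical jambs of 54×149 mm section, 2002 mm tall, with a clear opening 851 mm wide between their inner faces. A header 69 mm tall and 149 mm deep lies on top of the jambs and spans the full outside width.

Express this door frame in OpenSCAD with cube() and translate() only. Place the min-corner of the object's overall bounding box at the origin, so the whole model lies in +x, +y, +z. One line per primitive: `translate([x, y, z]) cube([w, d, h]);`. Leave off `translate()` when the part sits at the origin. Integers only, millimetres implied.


cube([54, 149, 2002]);
translate([905, 0, 0]) cube([54, 149, 2002]);
translate([0, 0, 2002]) cube([959, 149, 69]);


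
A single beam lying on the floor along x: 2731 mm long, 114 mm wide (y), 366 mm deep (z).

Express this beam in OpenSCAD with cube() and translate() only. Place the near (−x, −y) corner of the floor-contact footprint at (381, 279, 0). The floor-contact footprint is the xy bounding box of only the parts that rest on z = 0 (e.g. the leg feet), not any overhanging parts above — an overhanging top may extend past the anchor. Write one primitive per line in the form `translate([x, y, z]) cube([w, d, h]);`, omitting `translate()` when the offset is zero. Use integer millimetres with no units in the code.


translate([381, 279, 0]) cube([2731, 114, 366]);


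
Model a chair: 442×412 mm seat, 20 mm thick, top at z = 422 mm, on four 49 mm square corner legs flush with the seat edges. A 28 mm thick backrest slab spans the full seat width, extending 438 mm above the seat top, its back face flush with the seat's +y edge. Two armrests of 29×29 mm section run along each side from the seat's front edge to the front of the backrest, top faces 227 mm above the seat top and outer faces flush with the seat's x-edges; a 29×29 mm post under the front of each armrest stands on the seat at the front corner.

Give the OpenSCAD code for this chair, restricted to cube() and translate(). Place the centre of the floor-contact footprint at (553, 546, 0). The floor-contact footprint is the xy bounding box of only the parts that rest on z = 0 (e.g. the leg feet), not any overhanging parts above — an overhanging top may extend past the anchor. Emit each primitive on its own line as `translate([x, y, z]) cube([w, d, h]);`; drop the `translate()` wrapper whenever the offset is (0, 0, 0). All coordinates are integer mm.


translate([332, 340, 402]) cube([442, 412, 20]);
translate([332, 340, 0]) cube([49, 49, 402]);
translate([725, 340, 0]) cube([49, 49, 402]);
translate([332, 703, 0]) cube([49, 49, 402]);
translate([725, 703, 0]) cube([49, 49, 402]);
translate([332, 724, 422]) cube([442, 28, 438]);
translate([332, 340, 620]) cube([29, 384, 29]);
translate([745, 340, 620]) cube([29, 384, 29]);
translate([332, 340, 422]) cube([29, 29, 198]);
translate([745, 340, 422]) cube([29, 29, 198]);


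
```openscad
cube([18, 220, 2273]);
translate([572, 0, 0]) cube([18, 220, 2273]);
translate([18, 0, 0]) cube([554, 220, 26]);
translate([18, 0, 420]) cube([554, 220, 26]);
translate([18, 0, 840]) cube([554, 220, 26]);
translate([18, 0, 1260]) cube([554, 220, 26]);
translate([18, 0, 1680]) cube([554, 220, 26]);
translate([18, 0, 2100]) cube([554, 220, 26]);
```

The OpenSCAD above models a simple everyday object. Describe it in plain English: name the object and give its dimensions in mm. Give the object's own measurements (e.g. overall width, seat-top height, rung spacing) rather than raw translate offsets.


An open bookshelf. Two side panels, each 18 mm thick, 220 mm deep and 2273 mm tall, stand 590 mm apart (outside-to-outside). Between them sit 6 shelves, each 26 mm thick and 220 mm deep, spanning the full gap between the sides. The bottom shelf rests on the floor (its underside at z = 0) and the clear gap between one shelf's top and the next shelf's underside is 394 mm.


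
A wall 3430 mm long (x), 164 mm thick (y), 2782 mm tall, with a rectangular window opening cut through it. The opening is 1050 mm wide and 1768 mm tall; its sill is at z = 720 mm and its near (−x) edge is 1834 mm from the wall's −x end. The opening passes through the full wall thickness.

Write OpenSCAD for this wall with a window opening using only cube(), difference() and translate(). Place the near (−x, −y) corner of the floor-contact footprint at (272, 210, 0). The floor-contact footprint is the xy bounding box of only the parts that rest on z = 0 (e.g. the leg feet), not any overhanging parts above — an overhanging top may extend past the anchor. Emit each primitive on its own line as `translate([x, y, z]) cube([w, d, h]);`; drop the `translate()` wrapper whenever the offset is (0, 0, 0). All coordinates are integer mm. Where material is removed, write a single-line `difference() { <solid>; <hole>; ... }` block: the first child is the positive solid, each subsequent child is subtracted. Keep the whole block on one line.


difference() { translate([272, 210, 0]) cube([3430, 164, 2782]); translate([2106, 210, 720]) cube([1050, 164, 1768]); }


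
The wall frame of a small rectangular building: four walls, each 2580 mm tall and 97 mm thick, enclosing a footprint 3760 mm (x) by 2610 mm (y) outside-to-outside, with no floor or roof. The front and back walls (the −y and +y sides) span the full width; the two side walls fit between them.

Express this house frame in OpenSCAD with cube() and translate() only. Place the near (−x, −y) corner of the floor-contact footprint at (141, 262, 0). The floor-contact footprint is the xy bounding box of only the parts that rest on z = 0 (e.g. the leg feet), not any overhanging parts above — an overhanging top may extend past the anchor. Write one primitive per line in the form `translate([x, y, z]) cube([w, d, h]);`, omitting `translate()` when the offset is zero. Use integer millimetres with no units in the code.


translate([141, 262, 0]) cube([3760, 97, 2580]);
translate([141, 2775, 0]) cube([3760, 97, 2580]);
translate([141, 359, 0]) cube([97, 2416, 2580]);
translate([3804, 359, 0]) cube([97, 2416, 2580]);


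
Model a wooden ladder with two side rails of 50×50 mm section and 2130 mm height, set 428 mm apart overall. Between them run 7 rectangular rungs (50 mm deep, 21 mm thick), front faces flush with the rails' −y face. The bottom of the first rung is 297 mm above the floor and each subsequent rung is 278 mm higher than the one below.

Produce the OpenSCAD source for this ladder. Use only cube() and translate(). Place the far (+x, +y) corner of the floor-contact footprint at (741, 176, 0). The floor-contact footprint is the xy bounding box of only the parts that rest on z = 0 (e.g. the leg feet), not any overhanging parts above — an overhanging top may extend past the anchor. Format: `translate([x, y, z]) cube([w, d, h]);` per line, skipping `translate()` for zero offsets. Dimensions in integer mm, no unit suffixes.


translate([313, 126, 0]) cube([50, 50, 2130]);
translate([691, 126, 0]) cube([50, 50, 2130]);
translate([363, 126, 297]) cube([328, 50, 21]);
translate([363, 126, 575]) cube([328, 50, 21]);
translate([363, 126, 853]) cube([328, 50, 21]);
translate([363, 126, 1131]) cube([328, 50, 21]);
translate([363, 126, 1409]) cube([328, 50, 21]);
translate([363, 126, 1687]) cube([328, 50, 21]);
translate([363, 126, 1965]) cube([328, 50, 21]);


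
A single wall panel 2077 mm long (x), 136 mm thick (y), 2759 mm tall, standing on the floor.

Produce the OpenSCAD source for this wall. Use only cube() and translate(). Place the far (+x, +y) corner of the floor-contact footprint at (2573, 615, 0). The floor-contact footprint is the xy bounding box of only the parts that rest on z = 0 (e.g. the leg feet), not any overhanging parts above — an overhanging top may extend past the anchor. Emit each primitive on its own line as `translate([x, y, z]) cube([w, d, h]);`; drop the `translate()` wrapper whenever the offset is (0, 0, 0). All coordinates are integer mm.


translate([496, 479, 0]) cube([2077, 136, 2759]);


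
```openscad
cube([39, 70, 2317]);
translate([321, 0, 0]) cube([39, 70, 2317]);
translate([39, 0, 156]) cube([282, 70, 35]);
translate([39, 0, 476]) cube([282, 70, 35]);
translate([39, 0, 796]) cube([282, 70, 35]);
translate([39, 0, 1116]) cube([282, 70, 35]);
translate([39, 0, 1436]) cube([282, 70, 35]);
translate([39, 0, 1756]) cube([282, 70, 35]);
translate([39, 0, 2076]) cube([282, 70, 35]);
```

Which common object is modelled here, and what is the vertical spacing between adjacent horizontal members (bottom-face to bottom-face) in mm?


A ladder. The rung spacing is 320 mm.

Two tall 39×70 posts with 7 short bars between them — a ladder. Adjacent rungs sit at z = 156 and z = 476, so the spacing is 476 − 156 = 320 mm.


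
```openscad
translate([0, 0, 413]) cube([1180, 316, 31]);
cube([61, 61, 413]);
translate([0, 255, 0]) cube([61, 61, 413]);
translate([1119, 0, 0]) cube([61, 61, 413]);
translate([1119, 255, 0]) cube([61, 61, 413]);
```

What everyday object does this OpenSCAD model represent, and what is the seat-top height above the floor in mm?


A bench. The seat-top height is 444 mm.

A long slab on four corner posts — a bench. The slab sits at z = 413 with thickness 31, so the top is 413 + 31 = 444 mm.


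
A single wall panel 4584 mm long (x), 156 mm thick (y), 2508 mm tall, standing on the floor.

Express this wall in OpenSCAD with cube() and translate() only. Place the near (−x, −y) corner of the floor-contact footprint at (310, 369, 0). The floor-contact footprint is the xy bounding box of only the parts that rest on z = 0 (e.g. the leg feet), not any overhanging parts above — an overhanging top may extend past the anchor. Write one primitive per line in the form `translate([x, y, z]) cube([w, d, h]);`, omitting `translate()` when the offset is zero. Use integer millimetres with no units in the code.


translate([310, 369, 0]) cube([4584, 156, 2508]);


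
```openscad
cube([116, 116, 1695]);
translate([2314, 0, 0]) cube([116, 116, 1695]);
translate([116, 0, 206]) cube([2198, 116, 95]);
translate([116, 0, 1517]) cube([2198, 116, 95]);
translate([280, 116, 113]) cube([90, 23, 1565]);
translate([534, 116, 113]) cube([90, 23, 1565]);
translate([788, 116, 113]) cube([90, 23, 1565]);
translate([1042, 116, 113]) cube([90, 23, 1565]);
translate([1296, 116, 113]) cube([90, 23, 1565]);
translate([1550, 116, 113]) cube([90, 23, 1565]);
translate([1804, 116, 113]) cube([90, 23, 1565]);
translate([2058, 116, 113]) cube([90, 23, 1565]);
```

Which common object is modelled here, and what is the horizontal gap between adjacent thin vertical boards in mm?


A fence section. The picket gap is 164 mm.

Two posts, two rails, 8 pickets — a fence section. Span 2198 mm holds 8 pickets of 90 mm with 9 equal gaps: ⌊(2198 − 8·90) / 9⌋ = 164 mm.


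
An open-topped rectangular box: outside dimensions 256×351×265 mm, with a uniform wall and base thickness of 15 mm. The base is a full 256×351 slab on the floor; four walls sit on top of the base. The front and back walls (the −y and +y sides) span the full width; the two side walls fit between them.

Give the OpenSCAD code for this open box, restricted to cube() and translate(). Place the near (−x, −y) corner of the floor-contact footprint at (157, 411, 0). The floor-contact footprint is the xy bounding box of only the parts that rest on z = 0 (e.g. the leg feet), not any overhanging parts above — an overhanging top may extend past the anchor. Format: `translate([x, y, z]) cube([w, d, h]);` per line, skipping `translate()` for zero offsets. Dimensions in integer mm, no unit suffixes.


translate([157, 411, 0]) cube([256, 351, 15]);
translate([157, 411, 15]) cube([256, 15, 250]);
translate([157, 747, 15]) cube([256, 15, 250]);
translate([157, 426, 15]) cube([15, 321, 250]);
translate([398, 426, 15]) cube([15, 321, 250]);


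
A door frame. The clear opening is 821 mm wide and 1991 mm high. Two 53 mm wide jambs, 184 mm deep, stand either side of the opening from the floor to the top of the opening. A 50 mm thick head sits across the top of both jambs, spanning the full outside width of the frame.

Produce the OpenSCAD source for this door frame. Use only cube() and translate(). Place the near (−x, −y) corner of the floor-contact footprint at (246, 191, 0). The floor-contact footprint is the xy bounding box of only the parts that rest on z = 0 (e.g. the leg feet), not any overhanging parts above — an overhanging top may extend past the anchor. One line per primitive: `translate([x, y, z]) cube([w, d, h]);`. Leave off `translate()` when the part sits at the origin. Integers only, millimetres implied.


translate([246, 191, 0]) cube([53, 184, 1991]);
translate([1120, 191, 0]) cube([53, 184, 1991]);
translate([246, 191, 1991]) cube([927, 184, 50]);


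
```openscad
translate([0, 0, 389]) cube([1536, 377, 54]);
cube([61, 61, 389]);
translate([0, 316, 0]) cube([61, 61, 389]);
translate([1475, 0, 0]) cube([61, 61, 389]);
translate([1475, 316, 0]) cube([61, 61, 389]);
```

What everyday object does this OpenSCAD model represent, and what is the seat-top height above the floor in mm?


A bench. The seat-top height is 443 mm.

A long slab on four corner posts — a bench. The slab sits at z = 389 with thickness 54, so the top is 389 + 54 = 443 mm.


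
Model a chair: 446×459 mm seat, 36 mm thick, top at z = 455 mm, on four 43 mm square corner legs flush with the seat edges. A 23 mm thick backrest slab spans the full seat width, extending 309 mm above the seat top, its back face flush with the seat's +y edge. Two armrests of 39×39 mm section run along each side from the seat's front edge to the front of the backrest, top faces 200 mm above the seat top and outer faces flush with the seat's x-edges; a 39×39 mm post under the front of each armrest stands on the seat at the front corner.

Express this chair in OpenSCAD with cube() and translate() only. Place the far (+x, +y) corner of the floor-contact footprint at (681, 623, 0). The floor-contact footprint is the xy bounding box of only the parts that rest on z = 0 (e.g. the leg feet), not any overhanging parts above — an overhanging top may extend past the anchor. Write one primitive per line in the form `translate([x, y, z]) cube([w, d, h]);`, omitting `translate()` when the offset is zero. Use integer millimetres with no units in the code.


// leg_h = 455 - 36 = 419
// arm post h = 200 - 39 = 161
translate([235, 164, 419]) cube([446, 459, 36]);
translate([235, 164, 0]) cube([43, 43, 419]);
translate([638, 164, 0]) cube([43, 43, 419]);
translate([235, 580, 0]) cube([43, 43, 419]);
translate([638, 580, 0]) cube([43, 43, 419]);
translate([235, 600, 455]) cube([446, 23, 309]);
translate([235, 164, 616]) cube([39, 436, 39]);
translate([642, 164, 616]) cube([39, 436, 39]);
translate([235, 164, 455]) cube([39, 39, 161]);
translate([642, 164, 455]) cube([39, 39, 161]);


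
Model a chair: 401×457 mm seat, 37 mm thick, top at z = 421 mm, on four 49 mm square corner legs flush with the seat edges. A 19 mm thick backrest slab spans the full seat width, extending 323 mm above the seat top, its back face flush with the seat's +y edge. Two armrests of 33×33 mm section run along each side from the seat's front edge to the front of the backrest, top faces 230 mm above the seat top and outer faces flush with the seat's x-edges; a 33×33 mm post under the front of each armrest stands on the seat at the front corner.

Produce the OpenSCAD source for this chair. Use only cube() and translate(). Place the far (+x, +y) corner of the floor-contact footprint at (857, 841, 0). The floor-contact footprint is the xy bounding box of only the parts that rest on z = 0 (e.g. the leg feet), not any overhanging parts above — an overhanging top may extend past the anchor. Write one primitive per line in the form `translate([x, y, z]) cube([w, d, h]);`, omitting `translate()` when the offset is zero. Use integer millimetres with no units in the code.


translate([456, 384, 384]) cube([401, 457, 37]);
translate([456, 384, 0]) cube([49, 49, 384]);
translate([808, 384, 0]) cube([49, 49, 384]);
translate([456, 792, 0]) cube([49, 49, 384]);
translate([808, 792, 0]) cube([49, 49, 384]);
translate([456, 822, 421]) cube([401, 19, 323]);
translate([456, 384, 618]) cube([33, 438, 33]);
translate([824, 384, 618]) cube([33, 438, 33]);
translate([456, 384, 421]) cube([33, 33, 197]);
translate([824, 384, 421]) cube([33, 33, 197]);


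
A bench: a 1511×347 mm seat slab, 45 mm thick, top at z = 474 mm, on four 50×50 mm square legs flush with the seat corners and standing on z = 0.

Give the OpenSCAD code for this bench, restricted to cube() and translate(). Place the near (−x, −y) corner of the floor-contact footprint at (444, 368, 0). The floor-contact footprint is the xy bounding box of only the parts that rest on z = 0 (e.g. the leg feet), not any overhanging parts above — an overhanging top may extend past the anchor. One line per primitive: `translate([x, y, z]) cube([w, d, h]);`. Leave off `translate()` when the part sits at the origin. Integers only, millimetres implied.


// leg_h = 474 − 45 = 429
translate([444, 368, 429]) cube([1511, 347, 45]);
translate([444, 368, 0]) cube([50, 50, 429]);
translate([444, 665, 0]) cube([50, 50, 429]);
translate([1905, 368, 0]) cube([50, 50, 429]);
translate([1905, 665, 0]) cube([50, 50, 429]);


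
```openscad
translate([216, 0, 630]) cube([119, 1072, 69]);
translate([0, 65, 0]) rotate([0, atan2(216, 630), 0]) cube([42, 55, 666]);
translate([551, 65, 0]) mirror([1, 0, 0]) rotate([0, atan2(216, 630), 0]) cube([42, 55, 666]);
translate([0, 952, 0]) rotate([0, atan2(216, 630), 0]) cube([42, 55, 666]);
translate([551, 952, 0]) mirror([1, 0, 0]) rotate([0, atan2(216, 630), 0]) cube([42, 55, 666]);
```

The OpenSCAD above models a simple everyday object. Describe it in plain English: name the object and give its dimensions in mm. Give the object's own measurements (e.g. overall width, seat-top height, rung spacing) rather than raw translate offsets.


A sawhorse. A 119×1072×69 mm beam (x, y, z) sits on two A-frame leg pairs. Each pair is two raked legs of 42×55 mm section (55 mm along y) splaying symmetrically in x. Each leg rises 630 mm vertically over 216 mm of horizontal reach and is 666 mm long along its own axis. Every leg's outer bottom edge rests on the floor and its outer top edge meets a bottom edge of the beam — the left legs (tilting toward +x) meet the beam's −x bottom edge, the right legs (their mirror images, tilting toward −x) meet its +x bottom edge — so the leg tops tuck under the beam, the beam's underside is 630 mm above the floor, and the feet are 551 mm apart outside-to-outside with the beam centred between them. The two leg pairs are set in 65 mm from either end of the beam.
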